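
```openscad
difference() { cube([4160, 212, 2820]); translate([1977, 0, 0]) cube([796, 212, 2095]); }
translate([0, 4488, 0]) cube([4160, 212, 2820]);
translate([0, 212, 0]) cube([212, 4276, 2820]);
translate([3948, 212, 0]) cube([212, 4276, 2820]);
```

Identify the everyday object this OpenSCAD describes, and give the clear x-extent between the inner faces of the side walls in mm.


A single room. The interior width is 3736 mm.

Four walls enclosing a rectangle with a door in the front wall — a room. Outside width 4160 minus two 212 mm walls gives 3736 mm.


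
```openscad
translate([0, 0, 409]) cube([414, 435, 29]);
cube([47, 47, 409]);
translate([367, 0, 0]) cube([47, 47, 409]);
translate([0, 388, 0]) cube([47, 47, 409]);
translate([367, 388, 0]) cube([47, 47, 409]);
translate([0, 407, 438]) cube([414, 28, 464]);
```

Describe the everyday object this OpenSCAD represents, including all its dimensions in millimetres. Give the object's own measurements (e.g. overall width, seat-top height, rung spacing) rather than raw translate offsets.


A chair. The seat is a 414×435×29 mm slab with its top at z = 438 mm, on four 47×47 mm corner legs (flush with the seat edges, standing on z = 0). A flat backrest 28 mm thick, 464 mm tall, spans the full seat width and rises from the seat top along its +y edge, rear face flush with the rear of the seat.


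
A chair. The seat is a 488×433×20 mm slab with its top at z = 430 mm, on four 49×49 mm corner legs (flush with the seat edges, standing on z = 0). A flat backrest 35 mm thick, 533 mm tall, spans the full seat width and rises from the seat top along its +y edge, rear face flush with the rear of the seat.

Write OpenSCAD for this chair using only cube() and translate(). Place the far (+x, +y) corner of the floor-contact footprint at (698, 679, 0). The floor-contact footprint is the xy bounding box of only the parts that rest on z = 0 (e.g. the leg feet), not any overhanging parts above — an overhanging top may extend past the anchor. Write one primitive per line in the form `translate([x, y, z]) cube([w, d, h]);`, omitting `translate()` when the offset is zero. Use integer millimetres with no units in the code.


translate([210, 246, 410]) cube([488, 433, 20]);
translate([210, 246, 0]) cube([49, 49, 410]);
translate([649, 246, 0]) cube([49, 49, 410]);
translate([210, 630, 0]) cube([49, 49, 410]);
translate([649, 630, 0]) cube([49, 49, 410]);
translate([210, 644, 430]) cube([488, 35, 533]);


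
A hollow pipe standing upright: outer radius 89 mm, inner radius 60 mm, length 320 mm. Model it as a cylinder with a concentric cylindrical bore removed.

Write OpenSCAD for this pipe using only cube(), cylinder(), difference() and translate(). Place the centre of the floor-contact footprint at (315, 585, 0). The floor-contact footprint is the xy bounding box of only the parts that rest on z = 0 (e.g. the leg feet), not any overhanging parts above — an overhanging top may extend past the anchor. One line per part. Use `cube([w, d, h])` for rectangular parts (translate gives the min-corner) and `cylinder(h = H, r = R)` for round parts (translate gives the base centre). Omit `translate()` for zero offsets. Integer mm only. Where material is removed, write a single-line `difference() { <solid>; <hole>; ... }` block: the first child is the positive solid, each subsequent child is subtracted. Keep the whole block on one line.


difference() { translate([315, 585, 0]) cylinder(h = 320, r = 89); translate([315, 585, 0]) cylinder(h = 320, r = 60); }


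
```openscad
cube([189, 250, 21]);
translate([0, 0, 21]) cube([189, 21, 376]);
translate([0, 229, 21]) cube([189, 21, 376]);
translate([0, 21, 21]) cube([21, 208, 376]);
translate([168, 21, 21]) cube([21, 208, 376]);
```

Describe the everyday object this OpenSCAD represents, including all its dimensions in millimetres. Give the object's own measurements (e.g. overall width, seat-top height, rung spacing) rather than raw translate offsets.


An open-topped rectangular box: outside dimensions 189×250×397 mm, with a uniform wall and base thickness of 21 mm. The base is a full 189×250 slab on the floor; four walls sit on top of the base. The front and back walls (the −y and +y sides) span the full width; the two side walls fit between them.


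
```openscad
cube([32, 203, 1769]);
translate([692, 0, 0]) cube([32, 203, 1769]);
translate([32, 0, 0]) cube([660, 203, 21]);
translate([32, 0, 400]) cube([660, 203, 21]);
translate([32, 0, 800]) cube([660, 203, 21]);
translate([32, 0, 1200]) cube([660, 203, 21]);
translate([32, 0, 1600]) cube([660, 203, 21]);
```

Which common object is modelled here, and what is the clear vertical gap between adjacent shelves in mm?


A bookshelf. The clear shelf gap is 379 mm.

Two tall side panels with 5 horizontal boards between them — a bookshelf. The first two shelf undersides are at z = 0 and z = 400; with shelf thickness 21, the clear gap is 400 − 0 − 21 = 379 mm.


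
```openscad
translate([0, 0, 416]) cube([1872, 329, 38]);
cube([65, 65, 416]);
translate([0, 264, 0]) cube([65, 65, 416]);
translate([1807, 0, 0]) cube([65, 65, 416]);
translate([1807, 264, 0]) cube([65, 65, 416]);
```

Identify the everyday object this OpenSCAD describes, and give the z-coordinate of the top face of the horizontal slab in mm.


A bench. The seat-top height is 454 mm.

A long slab on four corner posts — a bench. The slab sits at z = 416 with thickness 38, so the top is 416 + 38 = 454 mm.


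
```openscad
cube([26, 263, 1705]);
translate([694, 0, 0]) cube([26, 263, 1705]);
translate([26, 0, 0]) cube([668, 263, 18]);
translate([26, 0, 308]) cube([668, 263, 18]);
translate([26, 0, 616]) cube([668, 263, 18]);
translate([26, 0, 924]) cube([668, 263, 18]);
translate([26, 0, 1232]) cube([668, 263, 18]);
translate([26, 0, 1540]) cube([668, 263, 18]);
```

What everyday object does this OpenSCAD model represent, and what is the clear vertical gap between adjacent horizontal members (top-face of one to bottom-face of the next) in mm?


A bookshelf. The clear shelf gap is 290 mm.

Two tall side panels with 6 horizontal boards between them — a bookshelf. The first two shelf undersides are at z = 0 and z = 308; with shelf thickness 18, the clear gap is 308 − 0 − 18 = 290 mm.


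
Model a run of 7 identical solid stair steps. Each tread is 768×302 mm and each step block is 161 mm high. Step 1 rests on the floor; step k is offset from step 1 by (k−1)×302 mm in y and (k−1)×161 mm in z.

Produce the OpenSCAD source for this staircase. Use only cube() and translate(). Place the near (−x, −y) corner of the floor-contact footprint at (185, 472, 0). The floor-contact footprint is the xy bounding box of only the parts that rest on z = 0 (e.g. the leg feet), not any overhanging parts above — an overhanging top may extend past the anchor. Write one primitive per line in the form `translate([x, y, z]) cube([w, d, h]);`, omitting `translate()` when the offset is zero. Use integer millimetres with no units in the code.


translate([185, 472, 0]) cube([768, 302, 161]);
translate([185, 774, 161]) cube([768, 302, 161]);
translate([185, 1076, 322]) cube([768, 302, 161]);
translate([185, 1378, 483]) cube([768, 302, 161]);
translate([185, 1680, 644]) cube([768, 302, 161]);
translate([185, 1982, 805]) cube([768, 302, 161]);
translate([185, 2284, 966]) cube([768, 302, 161]);


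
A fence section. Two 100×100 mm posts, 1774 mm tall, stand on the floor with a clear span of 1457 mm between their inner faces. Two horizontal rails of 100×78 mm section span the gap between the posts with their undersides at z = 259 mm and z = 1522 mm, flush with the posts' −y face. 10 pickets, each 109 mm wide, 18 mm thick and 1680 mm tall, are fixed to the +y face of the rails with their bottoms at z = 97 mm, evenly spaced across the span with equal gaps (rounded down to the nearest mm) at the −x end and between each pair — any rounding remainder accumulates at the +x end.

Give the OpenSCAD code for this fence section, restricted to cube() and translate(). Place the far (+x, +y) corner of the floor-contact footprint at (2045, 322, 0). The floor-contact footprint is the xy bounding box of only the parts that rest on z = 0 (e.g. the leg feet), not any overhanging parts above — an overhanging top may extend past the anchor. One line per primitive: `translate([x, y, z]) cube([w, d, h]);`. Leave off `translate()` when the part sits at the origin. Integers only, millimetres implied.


translate([388, 222, 0]) cube([100, 100, 1774]);
translate([1945, 222, 0]) cube([100, 100, 1774]);
translate([488, 222, 259]) cube([1457, 100, 78]);
translate([488, 222, 1522]) cube([1457, 100, 78]);
translate([521, 322, 97]) cube([109, 18, 1680]);
translate([663, 322, 97]) cube([109, 18, 1680]);
translate([805, 322, 97]) cube([109, 18, 1680]);
translate([947, 322, 97]) cube([109, 18, 1680]);
translate([1089, 322, 97]) cube([109, 18, 1680]);
translate([1231, 322, 97]) cube([109, 18, 1680]);
translate([1373, 322, 97]) cube([109, 18, 1680]);
translate([1515, 322, 97]) cube([109, 18, 1680]);
translate([1657, 322, 97]) cube([109, 18, 1680]);
translate([1799, 322, 97]) cube([109, 18, 1680]);


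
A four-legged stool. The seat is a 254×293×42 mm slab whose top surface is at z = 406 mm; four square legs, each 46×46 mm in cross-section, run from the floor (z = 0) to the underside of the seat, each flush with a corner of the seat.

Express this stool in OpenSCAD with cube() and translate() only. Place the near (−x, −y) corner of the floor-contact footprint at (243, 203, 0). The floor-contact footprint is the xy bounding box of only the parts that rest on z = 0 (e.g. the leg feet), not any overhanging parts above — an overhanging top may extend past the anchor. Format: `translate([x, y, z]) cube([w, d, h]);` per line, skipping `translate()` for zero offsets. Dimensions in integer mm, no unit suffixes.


// leg_h = 406 - 42 = 364
translate([243, 203, 364]) cube([254, 293, 42]);
translate([243, 203, 0]) cube([46, 46, 364]);
translate([451, 203, 0]) cube([46, 46, 364]);
translate([243, 450, 0]) cube([46, 46, 364]);
translate([451, 450, 0]) cube([46, 46, 364]);


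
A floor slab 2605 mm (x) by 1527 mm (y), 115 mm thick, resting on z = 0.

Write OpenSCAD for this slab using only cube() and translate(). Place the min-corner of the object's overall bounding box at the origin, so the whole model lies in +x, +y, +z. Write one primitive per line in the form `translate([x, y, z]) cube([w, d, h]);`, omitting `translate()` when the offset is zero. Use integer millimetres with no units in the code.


cube([2605, 1527, 115]);


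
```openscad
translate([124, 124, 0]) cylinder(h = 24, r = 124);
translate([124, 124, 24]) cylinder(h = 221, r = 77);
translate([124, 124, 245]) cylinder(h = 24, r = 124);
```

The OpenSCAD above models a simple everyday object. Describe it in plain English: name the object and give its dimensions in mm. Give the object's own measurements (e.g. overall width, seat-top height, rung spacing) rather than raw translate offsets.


A spool: two coaxial disc flanges of radius 124 mm and thickness 24 mm, joined by a core cylinder of radius 77 mm and height 221 mm. The lower flange rests on z = 0 and the three cylinders share a vertical axis.


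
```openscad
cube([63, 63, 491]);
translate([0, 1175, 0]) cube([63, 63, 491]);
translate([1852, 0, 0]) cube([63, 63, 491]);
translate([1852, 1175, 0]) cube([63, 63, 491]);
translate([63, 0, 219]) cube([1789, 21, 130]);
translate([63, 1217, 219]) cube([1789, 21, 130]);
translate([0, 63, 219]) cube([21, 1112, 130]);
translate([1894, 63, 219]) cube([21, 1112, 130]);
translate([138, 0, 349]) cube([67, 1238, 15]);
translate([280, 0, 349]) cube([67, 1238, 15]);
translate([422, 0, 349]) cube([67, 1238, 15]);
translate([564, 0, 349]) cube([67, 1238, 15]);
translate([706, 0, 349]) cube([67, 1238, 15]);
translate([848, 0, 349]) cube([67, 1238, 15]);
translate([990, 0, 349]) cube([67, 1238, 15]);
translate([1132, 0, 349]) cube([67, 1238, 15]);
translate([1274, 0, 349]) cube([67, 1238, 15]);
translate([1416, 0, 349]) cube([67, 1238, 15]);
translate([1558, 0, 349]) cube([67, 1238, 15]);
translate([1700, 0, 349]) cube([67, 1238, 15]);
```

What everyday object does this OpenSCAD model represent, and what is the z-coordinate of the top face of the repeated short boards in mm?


A bed frame. The slat-top height is 364 mm.

Four posts, four rails, and a row of slats — a bed frame. Slats sit on the rails at z = 219 + 130 = 349; with slat thickness 15, the top is 364 mm.


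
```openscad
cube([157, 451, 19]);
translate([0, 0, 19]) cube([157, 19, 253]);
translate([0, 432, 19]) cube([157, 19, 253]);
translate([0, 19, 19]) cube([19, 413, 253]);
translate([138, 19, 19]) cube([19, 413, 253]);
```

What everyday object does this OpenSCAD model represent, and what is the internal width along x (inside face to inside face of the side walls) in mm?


An open box. The internal width is 119 mm.

A 157×451 base slab with four walls standing on it — an open box. The base is 157 mm wide and the walls are 19 mm thick, so the internal width is 157 − 2 × 19 = 119 mm.


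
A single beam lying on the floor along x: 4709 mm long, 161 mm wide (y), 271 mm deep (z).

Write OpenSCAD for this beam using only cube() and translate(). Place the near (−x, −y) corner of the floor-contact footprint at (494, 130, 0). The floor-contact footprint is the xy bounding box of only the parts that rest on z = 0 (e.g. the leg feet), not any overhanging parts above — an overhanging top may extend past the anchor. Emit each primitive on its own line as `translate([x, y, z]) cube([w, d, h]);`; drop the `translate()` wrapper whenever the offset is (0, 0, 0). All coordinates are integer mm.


translate([494, 130, 0]) cube([4709, 161, 271]);


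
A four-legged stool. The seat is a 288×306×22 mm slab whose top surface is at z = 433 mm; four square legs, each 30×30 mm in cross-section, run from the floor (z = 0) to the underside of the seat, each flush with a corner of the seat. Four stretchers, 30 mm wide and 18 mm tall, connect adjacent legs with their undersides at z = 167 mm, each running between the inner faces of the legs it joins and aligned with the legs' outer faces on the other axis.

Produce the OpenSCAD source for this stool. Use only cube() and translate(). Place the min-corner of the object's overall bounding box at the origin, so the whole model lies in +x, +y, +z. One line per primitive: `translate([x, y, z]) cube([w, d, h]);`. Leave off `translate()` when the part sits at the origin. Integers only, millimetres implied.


translate([0, 0, 411]) cube([288, 306, 22]);
cube([30, 30, 411]);
translate([258, 0, 0]) cube([30, 30, 411]);
translate([0, 276, 0]) cube([30, 30, 411]);
translate([258, 276, 0]) cube([30, 30, 411]);
translate([30, 0, 167]) cube([228, 30, 18]);
translate([30, 276, 167]) cube([228, 30, 18]);
translate([0, 30, 167]) cube([30, 246, 18]);
translate([258, 30, 167]) cube([30, 246, 18]);


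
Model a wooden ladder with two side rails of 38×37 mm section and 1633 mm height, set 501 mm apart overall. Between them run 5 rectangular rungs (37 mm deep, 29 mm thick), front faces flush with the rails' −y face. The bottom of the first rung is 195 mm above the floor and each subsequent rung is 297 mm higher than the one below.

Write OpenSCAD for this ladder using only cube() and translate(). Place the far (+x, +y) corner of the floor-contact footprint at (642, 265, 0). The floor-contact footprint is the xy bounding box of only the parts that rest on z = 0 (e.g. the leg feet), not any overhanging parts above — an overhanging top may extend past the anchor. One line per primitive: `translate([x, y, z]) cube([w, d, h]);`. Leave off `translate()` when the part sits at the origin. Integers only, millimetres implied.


translate([141, 228, 0]) cube([38, 37, 1633]);
translate([604, 228, 0]) cube([38, 37, 1633]);
translate([179, 228, 195]) cube([425, 37, 29]);
translate([179, 228, 492]) cube([425, 37, 29]);
translate([179, 228, 789]) cube([425, 37, 29]);
translate([179, 228, 1086]) cube([425, 37, 29]);
translate([179, 228, 1383]) cube([425, 37, 29]);


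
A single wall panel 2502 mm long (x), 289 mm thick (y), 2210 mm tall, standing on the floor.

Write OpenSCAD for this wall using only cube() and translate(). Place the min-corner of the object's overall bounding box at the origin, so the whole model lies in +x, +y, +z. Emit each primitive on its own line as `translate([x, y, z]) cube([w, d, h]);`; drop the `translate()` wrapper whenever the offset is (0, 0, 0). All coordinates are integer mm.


cube([2502, 289, 2210]);


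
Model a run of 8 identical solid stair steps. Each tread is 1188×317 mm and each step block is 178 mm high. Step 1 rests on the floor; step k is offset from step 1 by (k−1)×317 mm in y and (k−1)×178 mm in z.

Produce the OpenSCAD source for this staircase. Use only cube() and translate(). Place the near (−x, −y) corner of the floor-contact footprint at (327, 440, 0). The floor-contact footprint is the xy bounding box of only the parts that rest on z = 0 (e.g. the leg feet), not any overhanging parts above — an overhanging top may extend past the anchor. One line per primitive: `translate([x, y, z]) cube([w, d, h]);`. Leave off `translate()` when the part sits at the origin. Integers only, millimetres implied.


translate([327, 440, 0]) cube([1188, 317, 178]);
translate([327, 757, 178]) cube([1188, 317, 178]);
translate([327, 1074, 356]) cube([1188, 317, 178]);
translate([327, 1391, 534]) cube([1188, 317, 178]);
translate([327, 1708, 712]) cube([1188, 317, 178]);
translate([327, 2025, 890]) cube([1188, 317, 178]);
translate([327, 2342, 1068]) cube([1188, 317, 178]);
translate([327, 2659, 1246]) cube([1188, 317, 178]);


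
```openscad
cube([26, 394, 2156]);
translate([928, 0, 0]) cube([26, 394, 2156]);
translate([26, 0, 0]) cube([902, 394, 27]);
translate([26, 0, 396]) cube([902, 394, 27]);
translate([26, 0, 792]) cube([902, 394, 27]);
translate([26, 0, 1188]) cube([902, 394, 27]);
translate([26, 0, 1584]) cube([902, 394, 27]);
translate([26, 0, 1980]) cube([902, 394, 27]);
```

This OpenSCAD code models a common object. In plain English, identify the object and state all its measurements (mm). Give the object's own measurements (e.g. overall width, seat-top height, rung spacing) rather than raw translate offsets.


An open bookshelf. Two side panels, each 26 mm thick, 394 mm deep and 2156 mm tall, stand 954 mm apart (outside-to-outside). Between them sit 6 shelves, each 27 mm thick and 394 mm deep, spanning the full gap between the sides. The bottom shelf rests on the floor (its underside at z = 0) and the clear gap between one shelf's top and the next shelf's underside is 369 mm.


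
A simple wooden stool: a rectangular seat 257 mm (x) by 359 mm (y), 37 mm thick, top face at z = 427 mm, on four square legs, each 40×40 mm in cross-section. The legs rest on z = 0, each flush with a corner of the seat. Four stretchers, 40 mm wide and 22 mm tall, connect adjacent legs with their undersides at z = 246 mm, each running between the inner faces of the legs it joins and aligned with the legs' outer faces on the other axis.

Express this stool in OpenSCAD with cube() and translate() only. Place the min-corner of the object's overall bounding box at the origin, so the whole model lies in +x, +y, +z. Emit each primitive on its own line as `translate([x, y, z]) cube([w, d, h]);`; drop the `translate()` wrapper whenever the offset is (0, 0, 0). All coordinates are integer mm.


// leg_h = 427 - 37 = 390
// stretcher span = 257 - 2*40 = 177
translate([0, 0, 390]) cube([257, 359, 37]);
cube([40, 40, 390]);
translate([217, 0, 0]) cube([40, 40, 390]);
translate([0, 319, 0]) cube([40, 40, 390]);
translate([217, 319, 0]) cube([40, 40, 390]);
translate([40, 0, 246]) cube([177, 40, 22]);
translate([40, 319, 246]) cube([177, 40, 22]);
translate([0, 40, 246]) cube([40, 279, 22]);
translate([217, 40, 246]) cube([40, 279, 22]);


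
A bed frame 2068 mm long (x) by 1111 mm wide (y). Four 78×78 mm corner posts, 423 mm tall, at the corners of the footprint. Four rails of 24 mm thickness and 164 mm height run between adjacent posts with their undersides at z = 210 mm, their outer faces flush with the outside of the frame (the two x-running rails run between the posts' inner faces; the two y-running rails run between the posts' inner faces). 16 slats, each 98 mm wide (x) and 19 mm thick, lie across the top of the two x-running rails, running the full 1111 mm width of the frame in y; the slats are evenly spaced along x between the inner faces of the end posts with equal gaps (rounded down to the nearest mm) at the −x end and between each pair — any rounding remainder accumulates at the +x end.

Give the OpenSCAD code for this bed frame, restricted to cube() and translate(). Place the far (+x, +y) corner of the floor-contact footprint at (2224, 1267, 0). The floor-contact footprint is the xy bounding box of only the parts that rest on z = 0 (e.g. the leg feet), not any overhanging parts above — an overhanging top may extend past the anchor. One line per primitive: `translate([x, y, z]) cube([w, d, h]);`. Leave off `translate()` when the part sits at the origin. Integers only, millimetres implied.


// slat z = rail_z + rail_h = 210 + 164 = 374
// slat gap = ⌊(1912 − 16·98) / 17⌋ = 20
translate([156, 156, 0]) cube([78, 78, 423]);
translate([156, 1189, 0]) cube([78, 78, 423]);
translate([2146, 156, 0]) cube([78, 78, 423]);
translate([2146, 1189, 0]) cube([78, 78, 423]);
translate([234, 156, 210]) cube([1912, 24, 164]);
translate([234, 1243, 210]) cube([1912, 24, 164]);
translate([156, 234, 210]) cube([24, 955, 164]);
translate([2200, 234, 210]) cube([24, 955, 164]);
translate([254, 156, 374]) cube([98, 1111, 19]);
translate([372, 156, 374]) cube([98, 1111, 19]);
translate([490, 156, 374]) cube([98, 1111, 19]);
translate([608, 156, 374]) cube([98, 1111, 19]);
translate([726, 156, 374]) cube([98, 1111, 19]);
translate([844, 156, 374]) cube([98, 1111, 19]);
translate([962, 156, 374]) cube([98, 1111, 19]);
translate([1080, 156, 374]) cube([98, 1111, 19]);
translate([1198, 156, 374]) cube([98, 1111, 19]);
translate([1316, 156, 374]) cube([98, 1111, 19]);
translate([1434, 156, 374]) cube([98, 1111, 19]);
translate([1552, 156, 374]) cube([98, 1111, 19]);
translate([1670, 156, 374]) cube([98, 1111, 19]);
translate([1788, 156, 374]) cube([98, 1111, 19]);
translate([1906, 156, 374]) cube([98, 1111, 19]);
translate([2024, 156, 374]) cube([98, 1111, 19]);


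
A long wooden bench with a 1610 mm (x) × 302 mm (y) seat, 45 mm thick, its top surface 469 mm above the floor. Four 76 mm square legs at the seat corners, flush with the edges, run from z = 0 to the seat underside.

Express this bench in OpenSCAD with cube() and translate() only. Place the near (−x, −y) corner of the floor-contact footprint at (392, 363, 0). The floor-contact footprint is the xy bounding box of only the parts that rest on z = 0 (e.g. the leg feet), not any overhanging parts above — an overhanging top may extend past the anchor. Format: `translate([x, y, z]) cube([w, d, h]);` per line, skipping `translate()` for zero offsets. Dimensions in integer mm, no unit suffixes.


translate([392, 363, 424]) cube([1610, 302, 45]);
translate([392, 363, 0]) cube([76, 76, 424]);
translate([392, 589, 0]) cube([76, 76, 424]);
translate([1926, 363, 0]) cube([76, 76, 424]);
translate([1926, 589, 0]) cube([76, 76, 424]);


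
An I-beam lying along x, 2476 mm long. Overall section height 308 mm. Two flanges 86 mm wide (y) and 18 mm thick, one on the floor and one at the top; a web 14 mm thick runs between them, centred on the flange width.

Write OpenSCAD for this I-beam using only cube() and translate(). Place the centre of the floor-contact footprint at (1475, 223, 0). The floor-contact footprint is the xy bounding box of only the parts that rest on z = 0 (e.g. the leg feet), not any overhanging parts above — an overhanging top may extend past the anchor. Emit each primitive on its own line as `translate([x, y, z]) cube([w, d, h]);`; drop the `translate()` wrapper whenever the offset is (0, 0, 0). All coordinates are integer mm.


translate([237, 180, 0]) cube([2476, 86, 18]);
translate([237, 216, 18]) cube([2476, 14, 272]);
translate([237, 180, 290]) cube([2476, 86, 18]);


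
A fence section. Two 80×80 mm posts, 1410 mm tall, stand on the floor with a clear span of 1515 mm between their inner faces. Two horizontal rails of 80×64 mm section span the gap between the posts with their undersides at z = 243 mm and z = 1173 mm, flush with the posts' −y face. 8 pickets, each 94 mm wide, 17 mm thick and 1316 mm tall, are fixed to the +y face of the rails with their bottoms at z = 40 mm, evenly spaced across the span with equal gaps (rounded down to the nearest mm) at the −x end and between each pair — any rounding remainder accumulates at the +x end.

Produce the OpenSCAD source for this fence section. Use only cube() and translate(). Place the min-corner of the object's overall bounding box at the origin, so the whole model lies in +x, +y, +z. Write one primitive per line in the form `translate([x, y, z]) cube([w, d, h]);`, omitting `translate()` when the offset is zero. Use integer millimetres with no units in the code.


cube([80, 80, 1410]);
translate([1595, 0, 0]) cube([80, 80, 1410]);
translate([80, 0, 243]) cube([1515, 80, 64]);
translate([80, 0, 1173]) cube([1515, 80, 64]);
translate([164, 80, 40]) cube([94, 17, 1316]);
translate([342, 80, 40]) cube([94, 17, 1316]);
translate([520, 80, 40]) cube([94, 17, 1316]);
translate([698, 80, 40]) cube([94, 17, 1316]);
translate([876, 80, 40]) cube([94, 17, 1316]);
translate([1054, 80, 40]) cube([94, 17, 1316]);
translate([1232, 80, 40]) cube([94, 17, 1316]);
translate([1410, 80, 40]) cube([94, 17, 1316]);


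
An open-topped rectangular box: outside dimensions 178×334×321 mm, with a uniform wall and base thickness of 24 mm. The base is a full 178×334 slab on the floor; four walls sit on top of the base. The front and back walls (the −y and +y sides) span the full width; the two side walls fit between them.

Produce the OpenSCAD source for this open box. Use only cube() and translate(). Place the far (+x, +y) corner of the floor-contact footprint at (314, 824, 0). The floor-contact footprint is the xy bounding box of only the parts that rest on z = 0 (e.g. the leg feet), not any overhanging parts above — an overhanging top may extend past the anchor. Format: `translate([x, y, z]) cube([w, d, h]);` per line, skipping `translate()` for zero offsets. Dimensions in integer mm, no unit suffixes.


translate([136, 490, 0]) cube([178, 334, 24]);
translate([136, 490, 24]) cube([178, 24, 297]);
translate([136, 800, 24]) cube([178, 24, 297]);
translate([136, 514, 24]) cube([24, 286, 297]);
translate([290, 514, 24]) cube([24, 286, 297]);


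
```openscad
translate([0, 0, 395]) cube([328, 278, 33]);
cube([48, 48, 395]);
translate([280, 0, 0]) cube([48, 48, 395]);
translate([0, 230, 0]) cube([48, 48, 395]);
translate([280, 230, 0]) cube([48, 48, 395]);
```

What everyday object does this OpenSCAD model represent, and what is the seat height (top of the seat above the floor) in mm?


A stool. The seat height is 428 mm.

A 328×278×33 slab at z = 395 on four corner posts — a stool. The seat top is 395 + 33 = 428 mm.


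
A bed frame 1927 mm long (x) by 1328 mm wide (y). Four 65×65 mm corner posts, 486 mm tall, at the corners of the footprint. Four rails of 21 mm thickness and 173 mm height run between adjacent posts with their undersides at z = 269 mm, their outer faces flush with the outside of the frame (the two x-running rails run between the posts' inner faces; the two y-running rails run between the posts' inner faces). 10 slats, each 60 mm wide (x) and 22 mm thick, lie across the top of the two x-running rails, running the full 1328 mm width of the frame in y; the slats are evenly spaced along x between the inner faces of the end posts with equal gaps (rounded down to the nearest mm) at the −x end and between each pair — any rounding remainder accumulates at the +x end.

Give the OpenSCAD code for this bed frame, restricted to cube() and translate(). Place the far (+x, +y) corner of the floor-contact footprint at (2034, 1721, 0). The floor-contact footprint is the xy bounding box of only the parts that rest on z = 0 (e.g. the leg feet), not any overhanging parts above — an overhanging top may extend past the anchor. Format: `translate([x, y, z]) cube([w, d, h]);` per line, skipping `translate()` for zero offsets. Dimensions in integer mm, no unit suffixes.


// slat z = rail_z + rail_h = 269 + 173 = 442
// slat gap = ⌊(1797 − 10·60) / 11⌋ = 108
translate([107, 393, 0]) cube([65, 65, 486]);
translate([107, 1656, 0]) cube([65, 65, 486]);
translate([1969, 393, 0]) cube([65, 65, 486]);
translate([1969, 1656, 0]) cube([65, 65, 486]);
translate([172, 393, 269]) cube([1797, 21, 173]);
translate([172, 1700, 269]) cube([1797, 21, 173]);
translate([107, 458, 269]) cube([21, 1198, 173]);
translate([2013, 458, 269]) cube([21, 1198, 173]);
translate([280, 393, 442]) cube([60, 1328, 22]);
translate([448, 393, 442]) cube([60, 1328, 22]);
translate([616, 393, 442]) cube([60, 1328, 22]);
translate([784, 393, 442]) cube([60, 1328, 22]);
translate([952, 393, 442]) cube([60, 1328, 22]);
translate([1120, 393, 442]) cube([60, 1328, 22]);
translate([1288, 393, 442]) cube([60, 1328, 22]);
translate([1456, 393, 442]) cube([60, 1328, 22]);
translate([1624, 393, 442]) cube([60, 1328, 22]);
translate([1792, 393, 442]) cube([60, 1328, 22]);


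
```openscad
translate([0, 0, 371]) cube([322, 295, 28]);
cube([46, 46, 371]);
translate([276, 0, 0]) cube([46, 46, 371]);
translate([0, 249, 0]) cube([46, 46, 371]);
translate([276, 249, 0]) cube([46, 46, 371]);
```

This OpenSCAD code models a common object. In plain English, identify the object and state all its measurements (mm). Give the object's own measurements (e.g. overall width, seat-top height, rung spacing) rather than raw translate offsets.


A four-legged stool. The seat is a 322×295×28 mm slab whose top surface is at z = 399 mm; four square legs, each 46×46 mm in cross-section, run from the floor (z = 0) to the underside of the seat, each flush with a corner of the seat.


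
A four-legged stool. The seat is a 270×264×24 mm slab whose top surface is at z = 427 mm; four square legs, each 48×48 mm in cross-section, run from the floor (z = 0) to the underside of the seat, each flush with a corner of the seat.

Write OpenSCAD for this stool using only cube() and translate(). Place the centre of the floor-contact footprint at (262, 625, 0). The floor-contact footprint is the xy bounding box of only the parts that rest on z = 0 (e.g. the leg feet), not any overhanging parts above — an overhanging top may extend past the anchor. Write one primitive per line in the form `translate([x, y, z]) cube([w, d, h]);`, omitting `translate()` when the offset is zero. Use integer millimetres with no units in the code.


translate([127, 493, 403]) cube([270, 264, 24]);
translate([127, 493, 0]) cube([48, 48, 403]);
translate([349, 493, 0]) cube([48, 48, 403]);
translate([127, 709, 0]) cube([48, 48, 403]);
translate([349, 709, 0]) cube([48, 48, 403]);


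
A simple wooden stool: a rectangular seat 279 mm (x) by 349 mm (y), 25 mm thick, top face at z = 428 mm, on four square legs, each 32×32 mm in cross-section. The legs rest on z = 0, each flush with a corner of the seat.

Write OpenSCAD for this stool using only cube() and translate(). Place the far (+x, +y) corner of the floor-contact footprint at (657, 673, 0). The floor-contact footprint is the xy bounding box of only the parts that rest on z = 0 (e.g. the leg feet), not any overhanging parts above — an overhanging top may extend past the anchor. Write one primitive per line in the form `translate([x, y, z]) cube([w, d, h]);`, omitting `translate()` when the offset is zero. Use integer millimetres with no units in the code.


translate([378, 324, 403]) cube([279, 349, 25]);
translate([378, 324, 0]) cube([32, 32, 403]);
translate([625, 324, 0]) cube([32, 32, 403]);
translate([378, 641, 0]) cube([32, 32, 403]);
translate([625, 641, 0]) cube([32, 32, 403]);


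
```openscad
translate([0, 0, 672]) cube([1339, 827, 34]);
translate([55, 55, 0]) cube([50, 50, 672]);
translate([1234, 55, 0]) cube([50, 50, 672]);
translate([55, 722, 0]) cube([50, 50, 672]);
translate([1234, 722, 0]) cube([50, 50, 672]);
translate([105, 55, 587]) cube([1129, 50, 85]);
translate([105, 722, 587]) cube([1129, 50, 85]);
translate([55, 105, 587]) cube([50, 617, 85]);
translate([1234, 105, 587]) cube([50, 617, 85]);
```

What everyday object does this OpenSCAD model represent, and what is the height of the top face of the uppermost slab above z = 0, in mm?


A table. The table height is 706 mm.

A 1339×827×34 slab sits at z = 672 on four 50 mm square posts — a table. The top surface is at 672 + 34 = 706 mm.


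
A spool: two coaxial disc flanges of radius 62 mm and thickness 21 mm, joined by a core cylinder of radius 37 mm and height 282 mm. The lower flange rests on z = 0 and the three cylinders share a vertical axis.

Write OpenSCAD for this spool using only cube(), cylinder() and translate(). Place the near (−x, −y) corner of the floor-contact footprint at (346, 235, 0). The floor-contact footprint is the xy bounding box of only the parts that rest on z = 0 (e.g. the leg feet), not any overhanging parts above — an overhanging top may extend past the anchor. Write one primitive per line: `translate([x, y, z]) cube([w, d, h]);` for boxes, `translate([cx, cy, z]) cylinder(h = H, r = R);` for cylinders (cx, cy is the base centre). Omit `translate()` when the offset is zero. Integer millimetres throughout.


translate([408, 297, 0]) cylinder(h = 21, r = 62);
translate([408, 297, 21]) cylinder(h = 282, r = 37);
translate([408, 297, 303]) cylinder(h = 21, r = 62);


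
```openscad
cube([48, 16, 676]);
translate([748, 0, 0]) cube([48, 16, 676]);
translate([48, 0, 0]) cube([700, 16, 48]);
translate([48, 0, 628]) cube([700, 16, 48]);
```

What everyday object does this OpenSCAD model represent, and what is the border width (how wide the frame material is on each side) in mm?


A picture frame. The border width is 48 mm.

Four thin pieces enclosing a rectangular opening — a picture frame. The two full-height stiles are 676 mm tall; the top rail sits at z = 628 and is 48 mm tall, so the border above the opening is 676 − 628 = 48 mm, matching the stile x-width.


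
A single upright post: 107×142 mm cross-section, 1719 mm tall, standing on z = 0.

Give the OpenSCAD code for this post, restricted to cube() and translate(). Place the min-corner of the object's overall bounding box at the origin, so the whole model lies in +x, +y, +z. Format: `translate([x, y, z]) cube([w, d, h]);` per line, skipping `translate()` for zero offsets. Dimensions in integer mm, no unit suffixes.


cube([107, 142, 1719]);


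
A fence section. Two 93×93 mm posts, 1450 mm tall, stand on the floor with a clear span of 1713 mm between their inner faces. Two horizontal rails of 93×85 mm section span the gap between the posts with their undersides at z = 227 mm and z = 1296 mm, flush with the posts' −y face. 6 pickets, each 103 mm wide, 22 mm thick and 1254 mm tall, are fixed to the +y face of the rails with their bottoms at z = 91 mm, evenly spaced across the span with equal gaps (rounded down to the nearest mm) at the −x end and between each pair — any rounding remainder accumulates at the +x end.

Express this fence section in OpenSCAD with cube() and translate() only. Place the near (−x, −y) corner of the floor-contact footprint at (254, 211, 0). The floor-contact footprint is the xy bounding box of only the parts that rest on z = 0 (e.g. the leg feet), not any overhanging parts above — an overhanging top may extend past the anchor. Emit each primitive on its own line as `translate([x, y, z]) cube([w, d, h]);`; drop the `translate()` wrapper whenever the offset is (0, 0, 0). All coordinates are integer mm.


translate([254, 211, 0]) cube([93, 93, 1450]);
translate([2060, 211, 0]) cube([93, 93, 1450]);
translate([347, 211, 227]) cube([1713, 93, 85]);
translate([347, 211, 1296]) cube([1713, 93, 85]);
translate([503, 304, 91]) cube([103, 22, 1254]);
translate([762, 304, 91]) cube([103, 22, 1254]);
translate([1021, 304, 91]) cube([103, 22, 1254]);
translate([1280, 304, 91]) cube([103, 22, 1254]);
translate([1539, 304, 91]) cube([103, 22, 1254]);
translate([1798, 304, 91]) cube([103, 22, 1254]);


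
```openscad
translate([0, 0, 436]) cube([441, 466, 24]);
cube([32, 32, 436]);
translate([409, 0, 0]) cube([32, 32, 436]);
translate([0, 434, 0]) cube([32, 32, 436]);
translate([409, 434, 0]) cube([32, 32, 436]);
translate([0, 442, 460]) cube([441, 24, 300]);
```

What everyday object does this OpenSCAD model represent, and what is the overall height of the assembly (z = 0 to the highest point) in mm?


A chair. The overall height is 760 mm.

A slab on four corner posts with a tall panel at the back — a chair. The seat slab sits at z = 436 with thickness 24, and the 300 mm backrest starts at the seat top, so the overall height is 436 + 24 + 300 = 760 mm.


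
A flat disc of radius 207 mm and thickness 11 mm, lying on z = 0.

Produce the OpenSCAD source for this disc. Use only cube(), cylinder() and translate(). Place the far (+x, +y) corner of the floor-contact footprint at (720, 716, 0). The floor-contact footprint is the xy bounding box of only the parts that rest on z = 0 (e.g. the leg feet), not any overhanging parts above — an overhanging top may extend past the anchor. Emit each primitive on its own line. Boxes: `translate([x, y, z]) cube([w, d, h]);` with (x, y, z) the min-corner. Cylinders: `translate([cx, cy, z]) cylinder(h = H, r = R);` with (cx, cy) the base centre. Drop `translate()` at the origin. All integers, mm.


translate([513, 509, 0]) cylinder(h = 11, r = 207);


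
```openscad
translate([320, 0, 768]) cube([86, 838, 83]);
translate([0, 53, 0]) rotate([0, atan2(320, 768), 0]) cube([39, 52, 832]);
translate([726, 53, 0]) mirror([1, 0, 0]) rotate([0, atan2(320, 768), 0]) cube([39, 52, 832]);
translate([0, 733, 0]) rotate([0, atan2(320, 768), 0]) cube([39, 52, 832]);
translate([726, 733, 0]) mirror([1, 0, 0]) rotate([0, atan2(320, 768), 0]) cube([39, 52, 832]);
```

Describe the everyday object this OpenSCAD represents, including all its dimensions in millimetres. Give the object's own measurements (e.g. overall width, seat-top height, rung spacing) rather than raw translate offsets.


A sawhorse. A 86×838×83 mm beam (x, y, z) sits on two A-frame leg pairs. Each pair is two raked legs of 39×52 mm section (52 mm along y) splaying symmetrically in x. Each leg rises 768 mm vertically over 320 mm of horizontal reach and is 832 mm long along its own axis. Every leg's outer bottom edge rests on the floor and its outer top edge meets a bottom edge of the beam — the left legs (tilting toward +x) meet the beam's −x bottom edge, the right legs (their mirror images, tilting toward −x) meet its +x bottom edge — so the leg tops tuck under the beam, the beam's underside is 768 mm above the floor, and the feet are 726 mm apart outside-to-outside with the beam centred between them. The two leg pairs are set in 53 mm from either end of the beam.


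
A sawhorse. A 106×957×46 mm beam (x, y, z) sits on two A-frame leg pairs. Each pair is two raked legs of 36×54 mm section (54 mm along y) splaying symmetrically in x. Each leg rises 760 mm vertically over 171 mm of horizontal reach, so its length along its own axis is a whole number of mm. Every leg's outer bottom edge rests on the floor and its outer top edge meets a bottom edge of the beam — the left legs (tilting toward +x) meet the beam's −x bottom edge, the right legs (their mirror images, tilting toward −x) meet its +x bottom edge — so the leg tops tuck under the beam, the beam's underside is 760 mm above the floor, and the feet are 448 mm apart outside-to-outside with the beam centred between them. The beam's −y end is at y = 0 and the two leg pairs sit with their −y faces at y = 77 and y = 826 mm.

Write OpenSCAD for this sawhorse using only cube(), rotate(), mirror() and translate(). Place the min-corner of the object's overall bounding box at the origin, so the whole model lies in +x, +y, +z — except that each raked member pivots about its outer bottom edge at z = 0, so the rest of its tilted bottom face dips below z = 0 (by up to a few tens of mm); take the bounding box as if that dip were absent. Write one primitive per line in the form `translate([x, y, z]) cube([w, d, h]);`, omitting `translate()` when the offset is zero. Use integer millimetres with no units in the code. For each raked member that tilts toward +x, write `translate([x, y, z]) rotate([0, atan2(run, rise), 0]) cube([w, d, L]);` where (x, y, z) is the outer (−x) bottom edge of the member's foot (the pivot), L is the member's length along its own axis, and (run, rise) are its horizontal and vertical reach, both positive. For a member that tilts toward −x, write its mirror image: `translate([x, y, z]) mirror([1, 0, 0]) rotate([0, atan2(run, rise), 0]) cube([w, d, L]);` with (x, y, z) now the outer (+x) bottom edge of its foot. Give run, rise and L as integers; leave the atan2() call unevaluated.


translate([171, 0, 760]) cube([106, 957, 46]);
translate([0, 77, 0]) rotate([0, atan2(171, 760), 0]) cube([36, 54, 779]);
translate([448, 77, 0]) mirror([1, 0, 0]) rotate([0, atan2(171, 760), 0]) cube([36, 54, 779]);
translate([0, 826, 0]) rotate([0, atan2(171, 760), 0]) cube([36, 54, 779]);
translate([448, 826, 0]) mirror([1, 0, 0]) rotate([0, atan2(171, 760), 0]) cube([36, 54, 779]);
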